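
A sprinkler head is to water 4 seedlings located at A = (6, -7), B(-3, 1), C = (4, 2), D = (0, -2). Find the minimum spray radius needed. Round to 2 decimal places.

6.02

The minimum enclosing circle of a finite set is fixed by two of the points (as a diameter) or three (as a circumcircle).
The farthest pair is A–B with squared distance 145. The circle on this segment as diameter has centre (1.5, -3) and r² = 145/4 = 36.25.
Check C: distance² to centre = 31.25 ≤ 36.25, so it lies inside.
All remaining points lie in this disk, and no smaller disk contains both endpoints, so this is the minimum enclosing circle.
r = √(36.25) ≈ 6.02.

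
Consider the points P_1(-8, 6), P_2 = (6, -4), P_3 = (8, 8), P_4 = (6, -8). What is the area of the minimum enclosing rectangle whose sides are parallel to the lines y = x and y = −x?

In coordinates u = x + y, v = x − y the rectangle is axis-aligned; the map (x,y)→(u,v) scales areas by 2.
u-values: -2, 2, 16, -2; range = 16 − (-2) = 18.
v-values: -14, 10, 0, 14; range = 14 − (-14) = 28.
Area = (18 × 28) / 2 = 252.

252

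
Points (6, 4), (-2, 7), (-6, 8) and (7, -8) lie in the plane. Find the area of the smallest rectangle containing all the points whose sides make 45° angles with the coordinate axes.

159.5

In coordinates u = x + y, v = x − y the rectangle is axis-aligned; the map (x,y)→(u,v) scales areas by 2.
u-values: 10, 5, 2, -1; range = 10 − (-1) = 11.
v-values: 2, -9, -14, 15; range = 15 − (-14) = 29.
Area = (11 × 29) / 2 = 159.5.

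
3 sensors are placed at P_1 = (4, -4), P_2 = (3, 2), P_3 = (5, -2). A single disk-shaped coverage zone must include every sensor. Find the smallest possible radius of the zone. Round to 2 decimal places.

3.04

Side lengths²: P_1P_2² = 37, P_1P_3² = 5, P_2P_3² = 20.
Since P_1P_2² = 37 ≥ 20 + 5 = 25, the angle opposite P_1P_2 is not acute, so the smallest enclosing circle has P_1P_2 as diameter.
Centre = midpoint of P_1P_2 = (3.5, -1), r² = 37/4 = 9.25.
r = √(9.25) ≈ 3.04.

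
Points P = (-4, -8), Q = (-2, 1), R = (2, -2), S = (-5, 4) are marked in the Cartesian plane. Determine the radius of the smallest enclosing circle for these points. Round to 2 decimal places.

The minimum enclosing circle is determined by three boundary points: P, R, S.
Their circumcentre is (-105/26, -51/26) with r² = 12325/338.
The farthest remaining point Q is at distance² 4369/338 ≤ 12325/338.
r = √(12325/338) ≈ 6.04.

6.04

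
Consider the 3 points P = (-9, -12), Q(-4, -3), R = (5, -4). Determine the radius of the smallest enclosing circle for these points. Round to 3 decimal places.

Side lengths²: PQ² = 106, PR² = 260, QR² = 82.
Since PR² = 260 ≥ 106 + 82 = 188, the angle opposite PR is not acute, so the smallest enclosing circle has PR as diameter.
Centre = midpoint of PR = (-2, -8), r² = 260/4 = 65.
r = √65 ≈ 8.062.

8.062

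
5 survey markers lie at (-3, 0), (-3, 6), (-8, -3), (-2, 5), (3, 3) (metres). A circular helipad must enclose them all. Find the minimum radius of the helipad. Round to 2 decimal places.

6.26

The farthest pair is (-8, -3)–(3, 3) with squared distance 157. The circle on this segment as diameter has centre (-2.5, 0) and r² = 157/4 = 39.25.
Check (-3, 0): distance² to centre = 0.25 ≤ 39.25, so it lies inside.
All remaining points lie in this disk, and no smaller disk contains both endpoints, so this is the minimum enclosing circle.
r = √(39.25) ≈ 6.26.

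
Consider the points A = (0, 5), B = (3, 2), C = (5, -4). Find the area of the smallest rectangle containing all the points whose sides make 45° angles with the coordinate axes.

In coordinates u = x + y, v = x − y the rectangle is axis-aligned; the map (x,y)→(u,v) scales areas by 2.
u-values: 5, 5, 1; range = 5 − 1 = 4.
v-values: -5, 1, 9; range = 9 − (-5) = 14.
Area = (4 × 14) / 2 = 28.

28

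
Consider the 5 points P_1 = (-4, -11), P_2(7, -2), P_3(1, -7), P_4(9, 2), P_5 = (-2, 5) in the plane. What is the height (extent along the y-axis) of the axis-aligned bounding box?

16

max y = 5, min y = -11, so height = 16.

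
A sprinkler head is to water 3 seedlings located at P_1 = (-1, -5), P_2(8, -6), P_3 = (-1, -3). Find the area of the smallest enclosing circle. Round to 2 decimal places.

Side lengths²: P_1P_2² = 82, P_1P_3² = 4, P_2P_3² = 90.
Since P_2P_3² = 90 ≥ 82 + 4 = 86, the angle opposite P_2P_3 is not acute, so the smallest enclosing circle has P_2P_3 as diameter.
Centre = midpoint of P_2P_3 = (3.5, -4.5), r² = 90/4 = 22.5.
Area = π·r² = π·22.5 ≈ 70.69.

70.69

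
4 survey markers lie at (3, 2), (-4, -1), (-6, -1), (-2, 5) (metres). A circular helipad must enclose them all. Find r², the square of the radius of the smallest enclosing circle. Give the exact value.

The farthest pair is (3, 2)–(-6, -1) with squared distance 90. The circle on this segment as diameter has centre (-1.5, 0.5) and r² = 90/4 = 22.5.
Check (-4, -1): distance² to centre = 8.5 ≤ 22.5, so it lies inside.
All remaining points lie in this disk, and no smaller disk contains both endpoints, so this is the minimum enclosing circle.

22.5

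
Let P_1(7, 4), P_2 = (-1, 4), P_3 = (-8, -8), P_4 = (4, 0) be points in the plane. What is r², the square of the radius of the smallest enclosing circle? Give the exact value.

The farthest pair is P_1–P_3 with squared distance 369. The circle on this segment as diameter has centre (-0.5, -2) and r² = 369/4 = 92.25.
Check P_2: distance² to centre = 36.25 ≤ 92.25, so it lies inside.
All remaining points lie in this disk, and no smaller disk contains both endpoints, so this is the minimum enclosing circle.

92.25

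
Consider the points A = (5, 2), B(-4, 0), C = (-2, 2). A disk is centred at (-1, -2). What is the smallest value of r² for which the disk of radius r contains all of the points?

52

The required radius is the distance from (-1, -2) to the farthest point.
Squared distances: 52, 13, 17.
Maximum is 52, attained at A.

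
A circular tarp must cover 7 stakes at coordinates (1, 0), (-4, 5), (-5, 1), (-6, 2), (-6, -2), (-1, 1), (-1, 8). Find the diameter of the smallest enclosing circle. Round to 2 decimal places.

By Welzl's lemma the MEC is supported by two points (diametrically opposite) or three points (on a circumcircle).
The farthest pair is (-6, -2)–(-1, 8) with squared distance 125. The circle on this segment as diameter has centre (-3.5, 3) and r² = 125/4 = 31.25.
Check (1, 0): distance² to centre = 29.25 ≤ 31.25, so it lies inside.
All remaining points lie in this disk, and no smaller disk contains both endpoints, so this is the minimum enclosing circle.
Diameter = 2r = 2√(31.25) ≈ 11.18.

11.18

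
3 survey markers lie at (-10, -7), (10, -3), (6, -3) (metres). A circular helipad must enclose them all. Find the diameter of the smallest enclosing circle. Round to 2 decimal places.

Call the three points A, B, C in the order given.
Side lengths²: AB² = 416, AC² = 272, BC² = 16.
Since AB² = 416 ≥ 272 + 16 = 288, the angle opposite AB is not acute, so the smallest enclosing circle has AB as diameter.
Centre = midpoint of AB = (0, -5), r² = 416/4 = 104.
Diameter = 2r = 2√104 ≈ 20.40.

20.40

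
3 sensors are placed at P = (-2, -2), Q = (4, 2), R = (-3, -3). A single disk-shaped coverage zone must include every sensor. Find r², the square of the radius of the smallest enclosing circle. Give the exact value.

18.5

Side lengths²: PQ² = 52, PR² = 2, QR² = 74.
Since QR² = 74 ≥ 52 + 2 = 54, the angle opposite QR is not acute, so the smallest enclosing circle has QR as diameter.
Centre = midpoint of QR = (0.5, -0.5), r² = 74/4 = 18.5.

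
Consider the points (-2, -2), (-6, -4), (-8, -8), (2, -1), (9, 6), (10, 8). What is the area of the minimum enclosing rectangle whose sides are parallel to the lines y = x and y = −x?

In coordinates u = x + y, v = x − y the rectangle is axis-aligned; the map (x,y)→(u,v) scales areas by 2.
u-values: -4, -10, -16, 1, 15, 18; range = 18 − (-16) = 34.
v-values: 0, -2, 0, 3, 3, 2; range = 3 − (-2) = 5.
Area = (34 × 5) / 2 = 85.

85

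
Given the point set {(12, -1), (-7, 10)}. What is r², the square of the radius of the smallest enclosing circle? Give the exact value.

The smallest circle enclosing two points has them as diameter endpoints.
Centre = midpoint = (2.5, 4.5); r² = |(12, -1)−(-7, 10)|²/4 = 482/4 = 120.5.

120.5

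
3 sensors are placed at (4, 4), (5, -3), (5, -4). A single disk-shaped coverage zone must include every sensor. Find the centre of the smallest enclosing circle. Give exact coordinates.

(4.5, 0)

Call the three points A, B, C in the order given.
Side lengths²: AB² = 50, AC² = 65, BC² = 1.
Since AC² = 65 ≥ 50 + 1 = 51, the angle opposite AC is not acute, so the smallest enclosing circle has AC as diameter.
Centre = midpoint of AC = (4.5, 0), r² = 65/4 = 16.25.
Centre = (4.5, 0).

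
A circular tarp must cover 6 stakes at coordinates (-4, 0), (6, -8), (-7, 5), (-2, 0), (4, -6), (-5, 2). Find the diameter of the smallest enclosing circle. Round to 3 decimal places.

The minimum enclosing circle of a finite set is fixed by two of the points (as a diameter) or three (as a circumcircle).
The farthest pair is (6, -8)–(-7, 5) with squared distance 338. The circle on this segment as diameter has centre (-0.5, -1.5) and r² = 338/4 = 84.5.
Check (-4, 0): distance² to centre = 14.5 ≤ 84.5, so it lies inside.
All remaining points lie in this disk, and no smaller disk contains both endpoints, so this is the minimum enclosing circle.
Diameter = 2r = 2√(84.5) ≈ 18.385.

18.385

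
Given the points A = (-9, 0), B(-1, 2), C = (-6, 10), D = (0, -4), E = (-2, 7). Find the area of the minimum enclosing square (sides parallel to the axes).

The bounding box has width 9 and height 14.
An axis-aligned square enclosing the set must have side ≥ max(width, height).
So the minimum side is max(9, 14) = 14.
Area = 14² = 196.

196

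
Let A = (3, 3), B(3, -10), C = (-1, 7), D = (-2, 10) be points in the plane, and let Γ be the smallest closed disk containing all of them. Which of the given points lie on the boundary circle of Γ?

A smallest enclosing disk is always determined by at most three of the input points on its boundary.
The farthest pair is B–D with squared distance 425. The circle on this segment as diameter has centre (0.5, 0) and r² = 425/4 = 106.25.
Check A: distance² to centre = 15.25 ≤ 106.25, so it lies inside.
All remaining points lie in this disk, and no smaller disk contains both endpoints, so this is the minimum enclosing circle.
The points at distance exactly r from the centre are B, D — 2 points.

B, D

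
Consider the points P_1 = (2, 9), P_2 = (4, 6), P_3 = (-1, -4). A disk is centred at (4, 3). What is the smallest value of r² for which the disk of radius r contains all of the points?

The required radius is the distance from (4, 3) to the farthest point.
Squared distances: 40, 9, 74.
Maximum is 74, attained at P_3.

74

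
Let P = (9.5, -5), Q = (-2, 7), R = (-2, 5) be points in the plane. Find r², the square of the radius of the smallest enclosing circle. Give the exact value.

69.0625

Side lengths²: PQ² = 276.25, PR² = 232.25, QR² = 4.
Since PQ² = 276.25 ≥ 232.25 + 4 = 236.25, the angle opposite PQ is not acute, so the smallest enclosing circle has PQ as diameter.
Centre = midpoint of PQ = (3.75, 1), r² = 276.25/4 = 69.0625.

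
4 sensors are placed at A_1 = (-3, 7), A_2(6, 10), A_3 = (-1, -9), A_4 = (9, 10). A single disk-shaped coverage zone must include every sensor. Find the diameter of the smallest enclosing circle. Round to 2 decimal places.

By Welzl's lemma the MEC is supported by two points (diametrically opposite) or three points (on a circumcircle).
The farthest pair is A_3–A_4 with squared distance 461. The circle on this segment as diameter has centre (4, 0.5) and r² = 461/4 = 115.25.
Check A_1: distance² to centre = 91.25 ≤ 115.25, so it lies inside.
All remaining points lie in this disk, and no smaller disk contains both endpoints, so this is the minimum enclosing circle.
Diameter = 2r = 2√(115.25) ≈ 21.47.

21.47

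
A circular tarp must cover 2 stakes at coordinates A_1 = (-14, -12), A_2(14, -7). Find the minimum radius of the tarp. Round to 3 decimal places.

14.221

The smallest circle enclosing two points has them as diameter endpoints.
Centre = midpoint = (0, -9.5); r² = |A_1A_2|²/4 = 809/4 = 202.25.
r = √(202.25) ≈ 14.221.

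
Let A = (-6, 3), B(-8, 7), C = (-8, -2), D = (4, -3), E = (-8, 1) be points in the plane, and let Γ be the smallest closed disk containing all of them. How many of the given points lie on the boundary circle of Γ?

A smallest enclosing disk is always determined by at most three of the input points on its boundary.
The farthest pair is B–D with squared distance 244. The circle on this segment as diameter has centre (-2, 2) and r² = 244/4 = 61.
Check A: distance² to centre = 17 ≤ 61, so it lies inside.
All remaining points lie in this disk, and no smaller disk contains both endpoints, so this is the minimum enclosing circle.
The points at distance exactly r from the centre are B, D — 2 points.

2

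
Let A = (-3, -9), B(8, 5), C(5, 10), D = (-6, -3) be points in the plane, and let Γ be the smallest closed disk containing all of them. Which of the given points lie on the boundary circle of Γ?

A, C

By Welzl's lemma the MEC is supported by two points (diametrically opposite) or three points (on a circumcircle).
The farthest pair is A–C with squared distance 425. The circle on this segment as diameter has centre (1, 0.5) and r² = 425/4 = 106.25.
Check B: distance² to centre = 69.25 ≤ 106.25, so it lies inside.
All remaining points lie in this disk, and no smaller disk contains both endpoints, so this is the minimum enclosing circle.
The points at distance exactly r from the centre are A, C — 2 points.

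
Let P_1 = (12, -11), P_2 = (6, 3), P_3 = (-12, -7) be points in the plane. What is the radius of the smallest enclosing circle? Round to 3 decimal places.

Side lengths²: P_1P_2² = 232, P_1P_3² = 592, P_2P_3² = 424.
Since P_1P_3² = 592 < 424 + 232 = 656, the triangle is acute, so the smallest enclosing circle is the circumcircle.
Circumcentre = (8/39, -101/13), r² = 227476/1521.
r = √(227476/1521) ≈ 12.229.

12.229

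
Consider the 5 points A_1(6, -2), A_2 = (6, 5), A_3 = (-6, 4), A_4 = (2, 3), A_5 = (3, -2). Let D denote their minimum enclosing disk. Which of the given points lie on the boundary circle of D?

A smallest enclosing disk is always determined by at most three of the input points on its boundary.
The minimum enclosing circle is determined by three boundary points: A_1, A_2, A_3.
Their circumcentre is (0.25, 1.5) with r² = 45.3125.
The farthest remaining point A_5 is at distance² 19.8125 ≤ 45.3125.
The points at distance exactly r from the centre are A_1, A_2, A_3 — 3 points.

A_1, A_2, A_3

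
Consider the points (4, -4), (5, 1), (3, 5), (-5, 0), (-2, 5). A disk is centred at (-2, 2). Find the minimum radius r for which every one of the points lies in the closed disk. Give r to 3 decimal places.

The required radius is the distance from (-2, 2) to the farthest point.
Squared distances: 72, 50, 34, 13, 9.
Maximum is 72, attained at (4, -4).
r = √72 ≈ 8.485.

8.485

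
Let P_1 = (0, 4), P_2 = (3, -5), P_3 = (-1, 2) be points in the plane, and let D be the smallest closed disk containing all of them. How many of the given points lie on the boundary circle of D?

2

Side lengths²: P_1P_2² = 90, P_1P_3² = 5, P_2P_3² = 65.
Since P_1P_2² = 90 ≥ 65 + 5 = 70, the angle opposite P_1P_2 is not acute, so the smallest enclosing circle has P_1P_2 as diameter.
Centre = midpoint of P_1P_2 = (1.5, -0.5), r² = 90/4 = 22.5.
The points at distance exactly r from the centre are P_1, P_2 — 2 points.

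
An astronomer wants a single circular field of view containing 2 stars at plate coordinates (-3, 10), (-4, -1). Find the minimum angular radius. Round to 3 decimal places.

5.523

The smallest circle enclosing two points has them as diameter endpoints.
Centre = midpoint = (-3.5, 4.5); r² = |(-3, 10)−(-4, -1)|²/4 = 122/4 = 30.5.
r = √(30.5) ≈ 5.523.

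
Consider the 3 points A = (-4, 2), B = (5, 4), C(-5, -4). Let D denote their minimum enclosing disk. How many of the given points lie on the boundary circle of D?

Side lengths²: AB² = 85, AC² = 37, BC² = 164.
Since BC² = 164 ≥ 85 + 37 = 122, the angle opposite BC is not acute, so the smallest enclosing circle has BC as diameter.
Centre = midpoint of BC = (0, 0), r² = 164/4 = 41.
The points at distance exactly r from the centre are B, C — 2 points.

2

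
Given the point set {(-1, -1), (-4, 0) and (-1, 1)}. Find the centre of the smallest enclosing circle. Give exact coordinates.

(-7/3, 0)

Call the three points A, B, C in the order given.
Side lengths²: AB² = 10, AC² = 4, BC² = 10.
Since BC² = 10 < 10 + 4 = 14, the triangle is acute, so the smallest enclosing circle is the circumcircle.
Circumcentre = (-7/3, 0), r² = 25/9.
Centre = (-7/3, 0).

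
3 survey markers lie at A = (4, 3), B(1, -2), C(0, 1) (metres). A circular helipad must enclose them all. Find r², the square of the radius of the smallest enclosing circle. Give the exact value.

8.5

Side lengths²: AB² = 34, AC² = 20, BC² = 10.
Since AB² = 34 ≥ 20 + 10 = 30, the angle opposite AB is not acute, so the smallest enclosing circle has AB as diameter.
Centre = midpoint of AB = (2.5, 0.5), r² = 34/4 = 8.5.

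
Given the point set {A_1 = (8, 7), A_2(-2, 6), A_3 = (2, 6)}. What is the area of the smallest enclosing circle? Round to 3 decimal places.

Side lengths²: A_1A_2² = 101, A_1A_3² = 37, A_2A_3² = 16.
Since A_1A_2² = 101 ≥ 37 + 16 = 53, the angle opposite A_1A_2 is not acute, so the smallest enclosing circle has A_1A_2 as diameter.
Centre = midpoint of A_1A_2 = (3, 6.5), r² = 101/4 = 25.25.
Area = π·r² = π·25.25 ≈ 79.325.

79.325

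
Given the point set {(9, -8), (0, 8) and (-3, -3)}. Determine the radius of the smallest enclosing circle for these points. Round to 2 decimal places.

Call the three points A, B, C in the order given.
Side lengths²: AB² = 337, AC² = 169, BC² = 130.
Since AB² = 337 ≥ 169 + 130 = 299, the angle opposite AB is not acute, so the smallest enclosing circle has AB as diameter.
Centre = midpoint of AB = (4.5, 0), r² = 337/4 = 84.25.
r = √(84.25) ≈ 9.18.

9.18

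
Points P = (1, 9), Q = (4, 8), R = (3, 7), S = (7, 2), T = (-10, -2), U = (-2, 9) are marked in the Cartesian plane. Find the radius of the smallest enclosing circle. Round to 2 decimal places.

8.84

A smallest enclosing disk is always determined by at most three of the input points on its boundary.
The minimum enclosing circle is determined by three boundary points: Q, S, T.
Their circumcentre is (-69/38, 51/38) with r² = 56425/722.
The farthest remaining point P is at distance² 48065/722 ≤ 56425/722.
r = √(56425/722) ≈ 8.84.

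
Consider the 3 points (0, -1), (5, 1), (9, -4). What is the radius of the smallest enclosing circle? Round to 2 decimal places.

4.74

Call the three points A, B, C in the order given.
Side lengths²: AB² = 29, AC² = 90, BC² = 41.
Since AC² = 90 ≥ 41 + 29 = 70, the angle opposite AC is not acute, so the smallest enclosing circle has AC as diameter.
Centre = midpoint of AC = (4.5, -2.5), r² = 90/4 = 22.5.
r = √(22.5) ≈ 4.74.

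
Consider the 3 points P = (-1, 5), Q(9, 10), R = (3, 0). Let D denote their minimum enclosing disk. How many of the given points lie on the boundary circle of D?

Side lengths²: PQ² = 125, PR² = 41, QR² = 136.
Since QR² = 136 < 125 + 41 = 166, the triangle is acute, so the smallest enclosing circle is the circumcircle.
Circumcentre = (69/14, 79/14), r² = 3485/98.
The points at distance exactly r from the centre are P, Q, R — 3 points.

3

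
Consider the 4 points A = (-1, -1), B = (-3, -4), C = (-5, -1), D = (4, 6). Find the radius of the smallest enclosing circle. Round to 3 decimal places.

A smallest enclosing disk is always determined by at most three of the input points on its boundary.
The farthest pair is B–D with squared distance 149. The circle on this segment as diameter has centre (0.5, 1) and r² = 149/4 = 37.25.
Check A: distance² to centre = 6.25 ≤ 37.25, so it lies inside.
All remaining points lie in this disk, and no smaller disk contains both endpoints, so this is the minimum enclosing circle.
r = √(37.25) ≈ 6.103.

6.103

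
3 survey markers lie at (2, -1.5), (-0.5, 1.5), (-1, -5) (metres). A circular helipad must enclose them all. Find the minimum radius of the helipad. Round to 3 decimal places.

3.260

Call the three points A, B, C in the order given.
Side lengths²: AB² = 15.25, AC² = 21.25, BC² = 42.5.
Since BC² = 42.5 ≥ 21.25 + 15.25 = 36.5, the angle opposite BC is not acute, so the smallest enclosing circle has BC as diameter.
Centre = midpoint of BC = (-0.75, -1.75), r² = 42.5/4 = 10.625.
r = √(10.625) ≈ 3.260.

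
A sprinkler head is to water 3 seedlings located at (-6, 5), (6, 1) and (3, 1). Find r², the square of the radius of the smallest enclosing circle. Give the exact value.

Call the three points A, B, C in the order given.
Side lengths²: AB² = 160, AC² = 97, BC² = 9.
Since AB² = 160 ≥ 97 + 9 = 106, the angle opposite AB is not acute, so the smallest enclosing circle has AB as diameter.
Centre = midpoint of AB = (0, 3), r² = 160/4 = 40.

40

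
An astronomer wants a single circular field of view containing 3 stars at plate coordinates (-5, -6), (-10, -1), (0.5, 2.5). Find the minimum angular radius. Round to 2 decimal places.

5.66

Call the three points A, B, C in the order given.
Side lengths²: AB² = 50, AC² = 102.5, BC² = 122.5.
Since BC² = 122.5 < 102.5 + 50 = 152.5, the triangle is acute, so the smallest enclosing circle is the circumcircle.
Circumcentre = (-4.375, -0.375), r² = 32.03125.
r = √(32.03125) ≈ 5.66.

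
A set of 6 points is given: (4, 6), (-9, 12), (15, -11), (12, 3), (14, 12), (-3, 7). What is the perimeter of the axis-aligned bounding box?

94

Width = max x − min x = 15 − (-9) = 24.
Height = max y − min y = 12 − (-11) = 23.
Perimeter = 2(24 + 23) = 94.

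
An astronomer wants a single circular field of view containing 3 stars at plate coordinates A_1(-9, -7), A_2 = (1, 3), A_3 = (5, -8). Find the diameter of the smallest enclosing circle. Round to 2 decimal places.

15.49

Side lengths²: A_1A_2² = 200, A_1A_3² = 197, A_2A_3² = 137.
Since A_1A_2² = 200 < 197 + 137 = 334, the triangle is acute, so the smallest enclosing circle is the circumcircle.
Circumcentre = (-53/30, -127/30), r² = 26989/450.
Diameter = 2r = 2√(26989/450) ≈ 15.49.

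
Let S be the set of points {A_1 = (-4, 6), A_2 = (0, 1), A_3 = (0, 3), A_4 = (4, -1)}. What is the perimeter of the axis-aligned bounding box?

Width = max x − min x = 4 − (-4) = 8.
Height = max y − min y = 6 − (-1) = 7.
Perimeter = 2(8 + 7) = 30.

30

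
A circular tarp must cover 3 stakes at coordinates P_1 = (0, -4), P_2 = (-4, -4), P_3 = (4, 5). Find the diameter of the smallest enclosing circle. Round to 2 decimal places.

Side lengths²: P_1P_2² = 16, P_1P_3² = 97, P_2P_3² = 145.
Since P_2P_3² = 145 ≥ 97 + 16 = 113, the angle opposite P_2P_3 is not acute, so the smallest enclosing circle has P_2P_3 as diameter.
Centre = midpoint of P_2P_3 = (0, 0.5), r² = 145/4 = 36.25.
Diameter = 2r = 2√(36.25) ≈ 12.04.

12.04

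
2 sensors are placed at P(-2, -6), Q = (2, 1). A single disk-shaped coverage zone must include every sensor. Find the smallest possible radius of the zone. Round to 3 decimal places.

The smallest circle enclosing two points has them as diameter endpoints.
Centre = midpoint = (0, -2.5); r² = |PQ|²/4 = 65/4 = 16.25.
r = √(16.25) ≈ 4.031.

4.031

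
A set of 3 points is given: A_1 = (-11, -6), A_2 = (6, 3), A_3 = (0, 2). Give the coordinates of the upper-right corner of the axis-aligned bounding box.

(6, 3)

x-range [-11, 6], y-range [-6, 3].
The upper-right corner is (6, 3).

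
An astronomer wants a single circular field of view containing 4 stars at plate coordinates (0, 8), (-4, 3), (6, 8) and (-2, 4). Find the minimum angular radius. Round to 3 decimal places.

5.590

The farthest pair is (-4, 3)–(6, 8) with squared distance 125. The circle on this segment as diameter has centre (1, 5.5) and r² = 125/4 = 31.25.
Check (0, 8): distance² to centre = 7.25 ≤ 31.25, so it lies inside.
All remaining points lie in this disk, and no smaller disk contains both endpoints, so this is the minimum enclosing circle.
r = √(31.25) ≈ 5.590.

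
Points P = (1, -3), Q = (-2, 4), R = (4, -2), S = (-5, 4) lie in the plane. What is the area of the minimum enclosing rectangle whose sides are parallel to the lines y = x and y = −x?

30

In coordinates u = x + y, v = x − y the rectangle is axis-aligned; the map (x,y)→(u,v) scales areas by 2.
u-values: -2, 2, 2, -1; range = 2 − (-2) = 4.
v-values: 4, -6, 6, -9; range = 6 − (-9) = 15.
Area = (4 × 15) / 2 = 30.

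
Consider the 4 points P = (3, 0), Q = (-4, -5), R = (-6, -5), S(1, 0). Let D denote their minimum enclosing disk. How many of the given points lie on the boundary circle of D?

2

A smallest enclosing disk is always determined by at most three of the input points on its boundary.
The farthest pair is P–R with squared distance 106. The circle on this segment as diameter has centre (-1.5, -2.5) and r² = 106/4 = 26.5.
Check Q: distance² to centre = 12.5 ≤ 26.5, so it lies inside.
All remaining points lie in this disk, and no smaller disk contains both endpoints, so this is the minimum enclosing circle.
The points at distance exactly r from the centre are P, R — 2 points.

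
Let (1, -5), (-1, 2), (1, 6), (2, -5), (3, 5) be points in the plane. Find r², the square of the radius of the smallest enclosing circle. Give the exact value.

30.5

A smallest enclosing disk is always determined by at most three of the input points on its boundary.
The farthest pair is (1, 6)–(2, -5) with squared distance 122. The circle on this segment as diameter has centre (1.5, 0.5) and r² = 122/4 = 30.5.
Check (1, -5): distance² to centre = 30.5 ≤ 30.5, so it lies inside.
All remaining points lie in this disk, and no smaller disk contains both endpoints, so this is the minimum enclosing circle.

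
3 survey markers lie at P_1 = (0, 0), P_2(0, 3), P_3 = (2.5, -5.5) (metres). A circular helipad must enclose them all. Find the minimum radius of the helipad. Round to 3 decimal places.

Side lengths²: P_1P_2² = 9, P_1P_3² = 36.5, P_2P_3² = 78.5.
Since P_2P_3² = 78.5 ≥ 36.5 + 9 = 45.5, the angle opposite P_2P_3 is not acute, so the smallest enclosing circle has P_2P_3 as diameter.
Centre = midpoint of P_2P_3 = (1.25, -1.25), r² = 78.5/4 = 19.625.
r = √(19.625) ≈ 4.430.

4.430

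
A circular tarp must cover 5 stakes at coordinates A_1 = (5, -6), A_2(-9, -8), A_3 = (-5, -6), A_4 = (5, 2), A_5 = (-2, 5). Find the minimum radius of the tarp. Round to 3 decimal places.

By Welzl's lemma the MEC is supported by two points (diametrically opposite) or three points (on a circumcircle).
The farthest pair is A_2–A_4 with squared distance 296. The circle on this segment as diameter has centre (-2, -3) and r² = 296/4 = 74.
Check A_1: distance² to centre = 58 ≤ 74, so it lies inside.
All remaining points lie in this disk, and no smaller disk contains both endpoints, so this is the minimum enclosing circle.
r = √74 ≈ 8.602.

8.602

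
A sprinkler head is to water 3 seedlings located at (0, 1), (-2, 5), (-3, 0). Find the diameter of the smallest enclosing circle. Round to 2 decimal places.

Call the three points A, B, C in the order given.
Side lengths²: AB² = 20, AC² = 10, BC² = 26.
Since BC² = 26 < 20 + 10 = 30, the triangle is acute, so the smallest enclosing circle is the circumcircle.
Circumcentre = (-15/7, 17/7), r² = 325/49.
Diameter = 2r = 2√(325/49) ≈ 5.15.

5.15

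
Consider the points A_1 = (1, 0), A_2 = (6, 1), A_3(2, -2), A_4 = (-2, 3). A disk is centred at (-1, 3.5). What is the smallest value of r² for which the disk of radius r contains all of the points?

55.25

The required radius is the distance from (-1, 3.5) to the farthest point.
Squared distances: 16.25, 55.25, 39.25, 1.25.
Maximum is 55.25, attained at A_2.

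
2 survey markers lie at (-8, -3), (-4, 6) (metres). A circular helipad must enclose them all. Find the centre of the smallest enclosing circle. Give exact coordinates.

(-6, 1.5)

The smallest circle enclosing two points has them as diameter endpoints.
Centre = midpoint = (-6, 1.5); r² = |(-8, -3)−(-4, 6)|²/4 = 97/4 = 24.25.
Centre = (-6, 1.5).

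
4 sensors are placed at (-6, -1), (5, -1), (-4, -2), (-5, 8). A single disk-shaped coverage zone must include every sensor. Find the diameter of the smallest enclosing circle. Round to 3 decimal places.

The minimum enclosing circle of a finite set is fixed by two of the points (as a diameter) or three (as a circumcircle).
The minimum enclosing circle is determined by three boundary points: (-6, -1), (5, -1), (-5, 8).
Their circumcentre is (-0.5, 53/18) with r² = 7421/162.
The farthest remaining point (-4, -2) is at distance² 5945/162 ≤ 7421/162.
Diameter = 2r = 2√(7421/162) ≈ 13.536.

13.536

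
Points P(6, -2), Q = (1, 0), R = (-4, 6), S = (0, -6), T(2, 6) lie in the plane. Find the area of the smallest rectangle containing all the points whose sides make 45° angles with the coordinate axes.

126

In coordinates u = x + y, v = x − y the rectangle is axis-aligned; the map (x,y)→(u,v) scales areas by 2.
u-values: 4, 1, 2, -6, 8; range = 8 − (-6) = 14.
v-values: 8, 1, -10, 6, -4; range = 8 − (-10) = 18.
Area = (14 × 18) / 2 = 126.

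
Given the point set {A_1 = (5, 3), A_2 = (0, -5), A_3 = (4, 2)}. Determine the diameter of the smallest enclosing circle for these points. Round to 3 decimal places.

Side lengths²: A_1A_2² = 89, A_1A_3² = 2, A_2A_3² = 65.
Since A_1A_2² = 89 ≥ 65 + 2 = 67, the angle opposite A_1A_2 is not acute, so the smallest enclosing circle has A_1A_2 as diameter.
Centre = midpoint of A_1A_2 = (2.5, -1), r² = 89/4 = 22.25.
Diameter = 2r = 2√(22.25) ≈ 9.434.

9.434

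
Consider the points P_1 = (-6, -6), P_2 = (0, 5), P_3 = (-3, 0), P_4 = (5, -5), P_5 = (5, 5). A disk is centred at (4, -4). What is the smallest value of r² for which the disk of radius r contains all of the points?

104

The required radius is the distance from (4, -4) to the farthest point.
Squared distances: 104, 97, 65, 2, 82.
Maximum is 104, attained at P_1.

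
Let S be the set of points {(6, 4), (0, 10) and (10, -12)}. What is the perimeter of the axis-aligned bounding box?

Width = max x − min x = 10 − 0 = 10.
Height = max y − min y = 10 − (-12) = 22.
Perimeter = 2(10 + 22) = 64.

64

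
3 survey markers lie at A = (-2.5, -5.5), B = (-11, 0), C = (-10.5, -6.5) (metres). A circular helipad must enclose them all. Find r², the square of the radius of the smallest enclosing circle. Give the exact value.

45305/1764

Side lengths²: AB² = 102.5, AC² = 65, BC² = 42.5.
Since AB² = 102.5 < 65 + 42.5 = 107.5, the triangle is acute, so the smallest enclosing circle is the circumcircle.
Circumcentre = (-289/42, -62/21), r² = 45305/1764.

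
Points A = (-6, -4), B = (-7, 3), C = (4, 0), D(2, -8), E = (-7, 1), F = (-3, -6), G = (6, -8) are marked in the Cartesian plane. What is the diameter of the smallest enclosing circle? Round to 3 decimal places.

The farthest pair is B–G with squared distance 290. The circle on this segment as diameter has centre (-0.5, -2.5) and r² = 290/4 = 72.5.
Check A: distance² to centre = 32.5 ≤ 72.5, so it lies inside.
All remaining points lie in this disk, and no smaller disk contains both endpoints, so this is the minimum enclosing circle.
Diameter = 2r = 2√(72.5) ≈ 17.029.

17.029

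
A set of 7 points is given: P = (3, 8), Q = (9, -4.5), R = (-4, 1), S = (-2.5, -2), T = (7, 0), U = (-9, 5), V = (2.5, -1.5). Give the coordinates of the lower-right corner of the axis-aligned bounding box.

(9, -4.5)

x-range [-9, 9], y-range [-4.5, 8].
The lower-right corner is (9, -4.5).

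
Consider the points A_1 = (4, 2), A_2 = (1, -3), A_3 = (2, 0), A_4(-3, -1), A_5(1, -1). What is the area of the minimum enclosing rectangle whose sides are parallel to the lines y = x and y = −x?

30

In coordinates u = x + y, v = x − y the rectangle is axis-aligned; the map (x,y)→(u,v) scales areas by 2.
u-values: 6, -2, 2, -4, 0; range = 6 − (-4) = 10.
v-values: 2, 4, 2, -2, 2; range = 4 − (-2) = 6.
Area = (10 × 6) / 2 = 30.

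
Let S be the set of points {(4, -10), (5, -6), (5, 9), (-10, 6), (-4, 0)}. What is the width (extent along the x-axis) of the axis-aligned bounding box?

max x = 5, min x = -10, so width = 15.

15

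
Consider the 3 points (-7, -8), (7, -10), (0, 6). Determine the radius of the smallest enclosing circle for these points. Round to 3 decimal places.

Call the three points A, B, C in the order given.
Side lengths²: AB² = 200, AC² = 245, BC² = 305.
Since BC² = 305 < 245 + 200 = 445, the triangle is acute, so the smallest enclosing circle is the circumcircle.
Circumcentre = (5/6, -19/6), r² = 1525/18.
r = √(1525/18) ≈ 9.204.

9.204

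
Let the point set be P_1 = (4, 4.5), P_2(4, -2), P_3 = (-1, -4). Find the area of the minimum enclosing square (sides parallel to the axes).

72.25

The bounding box has width 5 and height 8.5.
An axis-aligned square enclosing the set must have side ≥ max(width, height).
So the minimum side is max(5, 8.5) = 8.5.
Area = 8.5² = 72.25.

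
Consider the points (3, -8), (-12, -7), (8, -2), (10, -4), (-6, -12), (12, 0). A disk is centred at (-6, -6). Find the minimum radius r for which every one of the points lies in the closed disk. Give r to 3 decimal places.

The required radius is the distance from (-6, -6) to the farthest point.
Squared distances: 85, 37, 212, 260, 36, 360.
Maximum is 360, attained at (12, 0).
r = √360 ≈ 18.974.

18.974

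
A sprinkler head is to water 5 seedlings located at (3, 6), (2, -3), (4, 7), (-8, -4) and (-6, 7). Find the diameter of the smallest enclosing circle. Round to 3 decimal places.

The farthest pair is (4, 7)–(-8, -4) with squared distance 265. The circle on this segment as diameter has centre (-2, 1.5) and r² = 265/4 = 66.25.
Check (3, 6): distance² to centre = 45.25 ≤ 66.25, so it lies inside.
All remaining points lie in this disk, and no smaller disk contains both endpoints, so this is the minimum enclosing circle.
Diameter = 2r = 2√(66.25) ≈ 16.279.

16.279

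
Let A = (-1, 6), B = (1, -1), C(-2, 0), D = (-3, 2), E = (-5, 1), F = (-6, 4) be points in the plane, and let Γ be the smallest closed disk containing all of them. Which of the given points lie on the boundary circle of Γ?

A smallest enclosing disk is always determined by at most three of the input points on its boundary.
The minimum enclosing circle is determined by three boundary points: A, B, F.
Their circumcentre is (-175/78, 145/78) with r² = 56869/3042.
The farthest remaining point E is at distance² 25357/3042 ≤ 56869/3042.
The points at distance exactly r from the centre are A, B, F — 3 points.

A, B, F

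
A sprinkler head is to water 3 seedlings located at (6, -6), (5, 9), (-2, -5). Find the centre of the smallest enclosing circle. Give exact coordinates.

(97/34, 45/34)

Call the three points A, B, C in the order given.
Side lengths²: AB² = 226, AC² = 65, BC² = 245.
Since BC² = 245 < 226 + 65 = 291, the triangle is acute, so the smallest enclosing circle is the circumcircle.
Circumcentre = (97/34, 45/34), r² = 36725/578.
Centre = (97/34, 45/34).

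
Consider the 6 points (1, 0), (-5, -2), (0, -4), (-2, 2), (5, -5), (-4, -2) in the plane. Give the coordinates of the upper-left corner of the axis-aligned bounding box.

(-5, 2)

x-range [-5, 5], y-range [-5, 2].
The upper-left corner is (-5, 2).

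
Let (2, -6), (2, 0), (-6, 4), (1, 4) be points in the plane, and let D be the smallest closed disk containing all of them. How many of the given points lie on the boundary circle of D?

2

By Welzl's lemma the MEC is supported by two points (diametrically opposite) or three points (on a circumcircle).
The farthest pair is (2, -6)–(-6, 4) with squared distance 164. The circle on this segment as diameter has centre (-2, -1) and r² = 164/4 = 41.
Check (2, 0): distance² to centre = 17 ≤ 41, so it lies inside.
All remaining points lie in this disk, and no smaller disk contains both endpoints, so this is the minimum enclosing circle.
The points at distance exactly r from the centre are (2, -6), (-6, 4) — 2 points.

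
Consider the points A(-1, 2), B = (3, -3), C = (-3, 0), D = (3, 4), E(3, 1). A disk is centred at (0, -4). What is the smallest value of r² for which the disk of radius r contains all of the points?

73

The required radius is the distance from (0, -4) to the farthest point.
Squared distances: 37, 10, 25, 73, 34.
Maximum is 73, attained at D.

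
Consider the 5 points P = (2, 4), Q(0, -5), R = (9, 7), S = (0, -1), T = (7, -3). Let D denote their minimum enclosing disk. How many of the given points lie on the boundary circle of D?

2

The farthest pair is Q–R with squared distance 225. The circle on this segment as diameter has centre (4.5, 1) and r² = 225/4 = 56.25.
Check P: distance² to centre = 15.25 ≤ 56.25, so it lies inside.
All remaining points lie in this disk, and no smaller disk contains both endpoints, so this is the minimum enclosing circle.
The points at distance exactly r from the centre are Q, R — 2 points.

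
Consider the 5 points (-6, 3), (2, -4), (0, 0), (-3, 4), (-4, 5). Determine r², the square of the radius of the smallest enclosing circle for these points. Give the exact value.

The minimum enclosing circle of a finite set is fixed by two of the points (as a diameter) or three (as a circumcircle).
The minimum enclosing circle is determined by three boundary points: (-6, 3), (2, -4), (-4, 5).
Their circumcentre is (-1.3, 0.3) with r² = 29.38.
The farthest remaining point (-3, 4) is at distance² 16.58 ≤ 29.38.

29.38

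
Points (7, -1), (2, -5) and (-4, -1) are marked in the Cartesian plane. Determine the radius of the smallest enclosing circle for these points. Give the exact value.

Call the three points A, B, C in the order given.
Side lengths²: AB² = 41, AC² = 121, BC² = 52.
Since AC² = 121 ≥ 52 + 41 = 93, the angle opposite AC is not acute, so the smallest enclosing circle has AC as diameter.
Centre = midpoint of AC = (1.5, -1), r² = 121/4 = 30.25.
r = √(30.25) = 5.5.

5.5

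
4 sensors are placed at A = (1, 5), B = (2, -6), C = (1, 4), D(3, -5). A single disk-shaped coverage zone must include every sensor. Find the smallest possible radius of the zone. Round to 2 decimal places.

The minimum enclosing circle of a finite set is fixed by two of the points (as a diameter) or three (as a circumcircle).
The farthest pair is A–B with squared distance 122. The circle on this segment as diameter has centre (1.5, -0.5) and r² = 122/4 = 30.5.
Check C: distance² to centre = 20.5 ≤ 30.5, so it lies inside.
All remaining points lie in this disk, and no smaller disk contains both endpoints, so this is the minimum enclosing circle.
r = √(30.5) ≈ 5.52.

5.52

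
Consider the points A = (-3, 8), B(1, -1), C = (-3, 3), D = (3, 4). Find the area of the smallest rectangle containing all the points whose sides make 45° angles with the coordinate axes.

In coordinates u = x + y, v = x − y the rectangle is axis-aligned; the map (x,y)→(u,v) scales areas by 2.
u-values: 5, 0, 0, 7; range = 7 − 0 = 7.
v-values: -11, 2, -6, -1; range = 2 − (-11) = 13.
Area = (7 × 13) / 2 = 45.5.

45.5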